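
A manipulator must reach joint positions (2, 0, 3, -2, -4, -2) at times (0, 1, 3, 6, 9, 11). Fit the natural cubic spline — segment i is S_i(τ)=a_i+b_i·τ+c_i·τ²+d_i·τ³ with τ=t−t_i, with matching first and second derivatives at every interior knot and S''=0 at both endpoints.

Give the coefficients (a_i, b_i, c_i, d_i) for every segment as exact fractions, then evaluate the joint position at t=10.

  seg 0: a=2 b=-15655/5676 c=0 d=4303/5676
  seg 1: a=0 b=-1373/2838 c=4303/1892 d=-7279/11352
  seg 2: a=3 b=1304/1419 c=-744/473 d=1009/4257
  seg 3: a=-2 b=-3007/1419 c=265/473 d=-12/473
  seg 4: a=-4 b=791/1419 c=157/473 d=-157/2838
S(10) = -2995/946

Δ: Δ0=-2, Δ1=3/2, Δ2=-5/3, Δ3=-2/3, Δ4=1
row 1: diag=6, rhs=21; c'=1/3, d'=7/2
row 2: denom=10−2·1/3=28/3; d'=(-19−2·7/2)/(28/3)=-39/14
row 3: denom=12−3·9/28=309/28; d'=(6−3·-39/14)/(309/28)=134/103
row 4: denom=10−3·28/103=946/103; d'=(10−3·134/103)/(946/103)=314/473
back: M4=314/473
back: M3=134/103−28/103·314/473=530/473
back: M2=-39/14−9/28·530/473=-1488/473
back: M1=7/2−1/3·-1488/473=4303/946
M: M0=0, M1=4303/946, M2=-1488/473, M3=530/473, M4=314/473, M5=0
seg 0: a=2, c=M0/2=0, d=(M1−M0)/(6·1)=4303/5676, b=Δ0−h0·(2M0+M1)/6=-15655/5676
seg 1: a=0, c=M1/2=4303/1892, d=(M2−M1)/(6·2)=-7279/11352, b=Δ1−h1·(2M1+M2)/6=-1373/2838
seg 2: a=3, c=M2/2=-744/473, d=(M3−M2)/(6·3)=1009/4257, b=Δ2−h2·(2M2+M3)/6=1304/1419
seg 3: a=-2, c=M3/2=265/473, d=(M4−M3)/(6·3)=-12/473, b=Δ3−h3·(2M3+M4)/6=-3007/1419
seg 4: a=-4, c=M4/2=157/473, d=(M5−M4)/(6·2)=-157/2838, b=Δ4−h4·(2M4+M5)/6=791/1419
t_q=10 → seg 4, τ=1; S=-4+791/1419·τ+157/473·τ²+-157/2838·τ³=-2995/946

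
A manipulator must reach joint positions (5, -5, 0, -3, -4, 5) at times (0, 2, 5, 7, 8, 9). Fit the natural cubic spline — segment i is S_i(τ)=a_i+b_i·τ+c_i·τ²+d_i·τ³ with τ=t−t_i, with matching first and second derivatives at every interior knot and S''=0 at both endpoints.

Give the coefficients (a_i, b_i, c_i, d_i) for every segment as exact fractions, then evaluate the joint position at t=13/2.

  seg 0: a=5 b=-38578/5799 c=0 d=9583/23196
  seg 1: a=-5 b=-9829/5799 c=9583/3866 d=-5251/11598
  seg 2: a=0 b=11059/11598 c=-3085/1933 d=2141/11598
  seg 3: a=-3 b=-37289/11598 c=-944/1933 d=31355/11598
  seg 4: a=-4 b=22724/5799 c=29467/3866 d=-29467/11598
S(13/2) = -47555/30928

Δ: Δ0=-5, Δ1=5/3, Δ2=-3/2, Δ3=-1, Δ4=9
row 1: diag=10, rhs=40; c'=3/10, d'=4
row 2: denom=10−3·3/10=91/10; d'=(-19−3·4)/(91/10)=-310/91
row 3: denom=6−2·20/91=506/91; d'=(3−2·-310/91)/(506/91)=893/506
row 4: denom=4−1·91/506=1933/506; d'=(60−1·893/506)/(1933/506)=29467/1933
back: M4=29467/1933
back: M3=893/506−91/506·29467/1933=-1888/1933
back: M2=-310/91−20/91·-1888/1933=-6170/1933
back: M1=4−3/10·-6170/1933=9583/1933
M: M0=0, M1=9583/1933, M2=-6170/1933, M3=-1888/1933, M4=29467/1933, M5=0
seg 0: a=5, c=M0/2=0, d=(M1−M0)/(6·2)=9583/23196, b=Δ0−h0·(2M0+M1)/6=-38578/5799
seg 1: a=-5, c=M1/2=9583/3866, d=(M2−M1)/(6·3)=-5251/11598, b=Δ1−h1·(2M1+M2)/6=-9829/5799
seg 2: a=0, c=M2/2=-3085/1933, d=(M3−M2)/(6·2)=2141/11598, b=Δ2−h2·(2M2+M3)/6=11059/11598
seg 3: a=-3, c=M3/2=-944/1933, d=(M4−M3)/(6·1)=31355/11598, b=Δ3−h3·(2M3+M4)/6=-37289/11598
seg 4: a=-4, c=M4/2=29467/3866, d=(M5−M4)/(6·1)=-29467/11598, b=Δ4−h4·(2M4+M5)/6=22724/5799
t_q=13/2 → seg 2, τ=3/2; S=0+11059/11598·τ+-3085/1933·τ²+2141/11598·τ³=-47555/30928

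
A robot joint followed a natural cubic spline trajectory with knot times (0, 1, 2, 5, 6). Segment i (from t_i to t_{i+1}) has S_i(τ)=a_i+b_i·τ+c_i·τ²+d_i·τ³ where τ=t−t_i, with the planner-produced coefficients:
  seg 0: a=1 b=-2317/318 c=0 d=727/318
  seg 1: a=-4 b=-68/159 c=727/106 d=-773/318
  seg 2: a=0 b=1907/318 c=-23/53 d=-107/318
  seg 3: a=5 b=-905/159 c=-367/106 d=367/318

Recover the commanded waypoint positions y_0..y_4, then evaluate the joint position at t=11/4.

y_0=1 y_1=-4 y_2=0 y_3=5 y_4=-3
S(11/4) = 27893/6784

y_0 = S_0(0) = a_0 = 1
y_1 = S_1(0) = a_1 = -4
y_2 = S_2(0) = a_2 = 0
y_3 = S_3(0) = a_3 = 5
y_4 = S_3(1) = -3
t_q=11/4 is in segment 2 (τ=3/4); S_2(τ)=27893/6784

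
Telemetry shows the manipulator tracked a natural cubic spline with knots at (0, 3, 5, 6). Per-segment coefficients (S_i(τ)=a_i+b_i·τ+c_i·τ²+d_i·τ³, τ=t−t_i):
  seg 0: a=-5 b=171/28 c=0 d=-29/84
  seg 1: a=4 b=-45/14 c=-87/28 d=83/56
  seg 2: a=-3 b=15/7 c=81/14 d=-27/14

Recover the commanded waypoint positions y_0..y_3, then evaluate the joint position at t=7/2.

y_0=-5 y_1=4 y_2=-3 y_3=3
S(7/2) = 807/448

y_0 = S_0(0) = a_0 = -5
y_1 = S_1(0) = a_1 = 4
y_2 = S_2(0) = a_2 = -3
y_3 = S_2(1) = 3
t_q=7/2 is in segment 1 (τ=1/2); S_1(τ)=807/448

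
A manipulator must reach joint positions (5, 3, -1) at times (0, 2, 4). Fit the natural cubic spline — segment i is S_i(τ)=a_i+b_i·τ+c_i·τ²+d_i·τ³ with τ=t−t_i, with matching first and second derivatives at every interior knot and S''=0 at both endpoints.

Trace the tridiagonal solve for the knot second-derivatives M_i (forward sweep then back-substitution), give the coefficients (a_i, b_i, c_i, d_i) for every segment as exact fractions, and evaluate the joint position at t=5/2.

  seg 0: a=5 b=-3/4 c=0 d=-1/16
  seg 1: a=3 b=-3/2 c=-3/8 d=1/16
S(5/2) = 277/128

Δ: Δ0=-1, Δ1=-2
row 1: diag=8, rhs=-6; c'=1/4, d'=-3/4
back: M1=-3/4
M: M0=0, M1=-3/4, M2=0
seg 0: a=5, c=M0/2=0, d=(M1−M0)/(6·2)=-1/16, b=Δ0−h0·(2M0+M1)/6=-3/4
seg 1: a=3, c=M1/2=-3/8, d=(M2−M1)/(6·2)=1/16, b=Δ1−h1·(2M1+M2)/6=-3/2
t_q=5/2 → seg 1, τ=1/2; S=3+-3/2·τ+-3/8·τ²+1/16·τ³=277/128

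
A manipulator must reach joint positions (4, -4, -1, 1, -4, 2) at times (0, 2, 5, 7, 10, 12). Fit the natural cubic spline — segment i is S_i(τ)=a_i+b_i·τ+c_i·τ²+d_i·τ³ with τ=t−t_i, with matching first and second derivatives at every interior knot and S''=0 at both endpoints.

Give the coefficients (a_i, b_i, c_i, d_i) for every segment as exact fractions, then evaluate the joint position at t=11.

  seg 0: a=4 b=-39736/7881 c=0 d=2053/7881
  seg 1: a=-4 b=-15100/7881 c=4106/2627 d=-13973/70929
  seg 2: a=-1 b=16889/7881 c=-1655/7881 d=-77/426
  seg 3: a=1 b=-2275/2627 c=-10202/7881 d=24296/70929
  seg 4: a=-4 b=1617/2627 c=4698/2627 d=-783/2627
S(11) = -4976/2627

Δ: Δ0=-4, Δ1=1, Δ2=1, Δ3=-5/3, Δ4=3
row 1: diag=10, rhs=30; c'=3/10, d'=3
row 2: denom=10−3·3/10=91/10; d'=(0−3·3)/(91/10)=-90/91
row 3: denom=10−2·20/91=870/91; d'=(-16−2·-90/91)/(870/91)=-22/15
row 4: denom=10−3·91/290=2627/290; d'=(28−3·-22/15)/(2627/290)=9396/2627
back: M4=9396/2627
back: M3=-22/15−91/290·9396/2627=-20404/7881
back: M2=-90/91−20/91·-20404/7881=-3310/7881
back: M1=3−3/10·-3310/7881=8212/2627
M: M0=0, M1=8212/2627, M2=-3310/7881, M3=-20404/7881, M4=9396/2627, M5=0
seg 0: a=4, c=M0/2=0, d=(M1−M0)/(6·2)=2053/7881, b=Δ0−h0·(2M0+M1)/6=-39736/7881
seg 1: a=-4, c=M1/2=4106/2627, d=(M2−M1)/(6·3)=-13973/70929, b=Δ1−h1·(2M1+M2)/6=-15100/7881
seg 2: a=-1, c=M2/2=-1655/7881, d=(M3−M2)/(6·2)=-77/426, b=Δ2−h2·(2M2+M3)/6=16889/7881
seg 3: a=1, c=M3/2=-10202/7881, d=(M4−M3)/(6·3)=24296/70929, b=Δ3−h3·(2M3+M4)/6=-2275/2627
seg 4: a=-4, c=M4/2=4698/2627, d=(M5−M4)/(6·2)=-783/2627, b=Δ4−h4·(2M4+M5)/6=1617/2627
t_q=11 → seg 4, τ=1; S=-4+1617/2627·τ+4698/2627·τ²+-783/2627·τ³=-4976/2627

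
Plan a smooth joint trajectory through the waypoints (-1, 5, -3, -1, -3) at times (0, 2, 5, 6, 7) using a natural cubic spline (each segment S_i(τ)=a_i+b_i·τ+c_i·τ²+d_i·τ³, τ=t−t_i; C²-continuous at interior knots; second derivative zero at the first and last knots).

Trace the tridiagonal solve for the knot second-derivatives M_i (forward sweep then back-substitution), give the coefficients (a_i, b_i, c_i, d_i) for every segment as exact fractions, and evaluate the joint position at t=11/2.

  seg 0: a=-1 b=1964/411 c=0 d=-731/1644
  seg 1: a=5 b=-229/411 c=-731/274 d=1615/2466
  seg 2: a=-3 b=919/822 c=442/137 d=-1927/822
  seg 3: a=-1 b=221/411 c=-1043/274 d=1043/822
S(11/2) = -4225/2192

Δ: Δ0=3, Δ1=-8/3, Δ2=2, Δ3=-2
row 1: diag=10, rhs=-34; c'=3/10, d'=-17/5
row 2: denom=8−3·3/10=71/10; d'=(28−3·-17/5)/(71/10)=382/71
row 3: denom=4−1·10/71=274/71; d'=(-24−1·382/71)/(274/71)=-1043/137
back: M3=-1043/137
back: M2=382/71−10/71·-1043/137=884/137
back: M1=-17/5−3/10·884/137=-731/137
M: M0=0, M1=-731/137, M2=884/137, M3=-1043/137, M4=0
seg 0: a=-1, c=M0/2=0, d=(M1−M0)/(6·2)=-731/1644, b=Δ0−h0·(2M0+M1)/6=1964/411
seg 1: a=5, c=M1/2=-731/274, d=(M2−M1)/(6·3)=1615/2466, b=Δ1−h1·(2M1+M2)/6=-229/411
seg 2: a=-3, c=M2/2=442/137, d=(M3−M2)/(6·1)=-1927/822, b=Δ2−h2·(2M2+M3)/6=919/822
seg 3: a=-1, c=M3/2=-1043/274, d=(M4−M3)/(6·1)=1043/822, b=Δ3−h3·(2M3+M4)/6=221/411
t_q=11/2 → seg 2, τ=1/2; S=-3+919/822·τ+442/137·τ²+-1927/822·τ³=-4225/2192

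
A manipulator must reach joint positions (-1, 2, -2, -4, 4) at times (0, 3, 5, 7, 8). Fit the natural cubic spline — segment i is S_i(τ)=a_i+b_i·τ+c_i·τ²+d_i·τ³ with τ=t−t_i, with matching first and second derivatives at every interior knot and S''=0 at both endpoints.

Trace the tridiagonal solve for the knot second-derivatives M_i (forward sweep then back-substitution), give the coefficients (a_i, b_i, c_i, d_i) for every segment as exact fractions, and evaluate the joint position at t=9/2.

  seg 0: a=-1 b=185/104 c=0 d=-9/104
  seg 1: a=2 b=-29/52 c=-81/104 d=3/104
  seg 2: a=-2 b=-173/52 c=-63/104 d=23/26
  seg 3: a=-4 b=253/52 c=489/104 d=-163/104
S(9/2) = -409/832

Δ: Δ0=1, Δ1=-2, Δ2=-1, Δ3=8
row 1: diag=10, rhs=-18; c'=1/5, d'=-9/5
row 2: denom=8−2·1/5=38/5; d'=(6−2·-9/5)/(38/5)=24/19
row 3: denom=6−2·5/19=104/19; d'=(54−2·24/19)/(104/19)=489/52
back: M3=489/52
back: M2=24/19−5/19·489/52=-63/52
back: M1=-9/5−1/5·-63/52=-81/52
M: M0=0, M1=-81/52, M2=-63/52, M3=489/52, M4=0
seg 0: a=-1, c=M0/2=0, d=(M1−M0)/(6·3)=-9/104, b=Δ0−h0·(2M0+M1)/6=185/104
seg 1: a=2, c=M1/2=-81/104, d=(M2−M1)/(6·2)=3/104, b=Δ1−h1·(2M1+M2)/6=-29/52
seg 2: a=-2, c=M2/2=-63/104, d=(M3−M2)/(6·2)=23/26, b=Δ2−h2·(2M2+M3)/6=-173/52
seg 3: a=-4, c=M3/2=489/104, d=(M4−M3)/(6·1)=-163/104, b=Δ3−h3·(2M3+M4)/6=253/52
t_q=9/2 → seg 1, τ=3/2; S=2+-29/52·τ+-81/104·τ²+3/104·τ³=-409/832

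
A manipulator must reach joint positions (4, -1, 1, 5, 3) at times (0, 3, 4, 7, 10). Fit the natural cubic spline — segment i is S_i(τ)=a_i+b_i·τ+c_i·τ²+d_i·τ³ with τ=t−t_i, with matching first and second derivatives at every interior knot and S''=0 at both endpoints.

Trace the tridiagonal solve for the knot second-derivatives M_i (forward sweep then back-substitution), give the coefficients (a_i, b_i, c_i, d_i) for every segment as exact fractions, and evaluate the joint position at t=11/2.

Δ: Δ0=-5/3, Δ1=2, Δ2=4/3, Δ3=-2/3
row 1: diag=8, rhs=22; c'=1/8, d'=11/4
row 2: denom=8−1·1/8=63/8; d'=(-4−1·11/4)/(63/8)=-6/7
row 3: denom=12−3·8/21=76/7; d'=(-12−3·-6/7)/(76/7)=-33/38
back: M3=-33/38
back: M2=-6/7−8/21·-33/38=-10/19
back: M1=11/4−1/8·-10/19=107/38
M: M0=0, M1=107/38, M2=-10/19, M3=-33/38, M4=0
seg 0: a=4, c=M0/2=0, d=(M1−M0)/(6·3)=107/684, b=Δ0−h0·(2M0+M1)/6=-701/228
seg 1: a=-1, c=M1/2=107/76, d=(M2−M1)/(6·1)=-127/228, b=Δ1−h1·(2M1+M2)/6=131/114
seg 2: a=1, c=M2/2=-5/19, d=(M3−M2)/(6·3)=-13/684, b=Δ2−h2·(2M2+M3)/6=523/228
seg 3: a=5, c=M3/2=-33/76, d=(M4−M3)/(6·3)=11/228, b=Δ3−h3·(2M3+M4)/6=23/114
t_q=11/2 → seg 2, τ=3/2; S=1+523/228·τ+-5/19·τ²+-13/684·τ³=2301/608

  seg 0: a=4 b=-701/228 c=0 d=107/684
  seg 1: a=-1 b=131/114 c=107/76 d=-127/228
  seg 2: a=1 b=523/228 c=-5/19 d=-13/684
  seg 3: a=5 b=23/114 c=-33/76 d=11/228
S(11/2) = 2301/608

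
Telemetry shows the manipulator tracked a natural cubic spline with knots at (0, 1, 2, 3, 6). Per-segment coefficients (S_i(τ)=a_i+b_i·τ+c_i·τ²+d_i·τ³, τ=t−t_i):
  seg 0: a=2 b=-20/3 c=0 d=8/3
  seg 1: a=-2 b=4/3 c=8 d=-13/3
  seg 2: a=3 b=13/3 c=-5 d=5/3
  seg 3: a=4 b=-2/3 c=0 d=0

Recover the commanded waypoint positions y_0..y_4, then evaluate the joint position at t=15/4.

y_0=2 y_1=-2 y_2=3 y_3=4 y_4=2
S(15/4) = 7/2

y_0 = S_0(0) = a_0 = 2
y_1 = S_1(0) = a_1 = -2
y_2 = S_2(0) = a_2 = 3
y_3 = S_3(0) = a_3 = 4
y_4 = S_3(3) = 2
t_q=15/4 is in segment 3 (τ=3/4); S_3(τ)=7/2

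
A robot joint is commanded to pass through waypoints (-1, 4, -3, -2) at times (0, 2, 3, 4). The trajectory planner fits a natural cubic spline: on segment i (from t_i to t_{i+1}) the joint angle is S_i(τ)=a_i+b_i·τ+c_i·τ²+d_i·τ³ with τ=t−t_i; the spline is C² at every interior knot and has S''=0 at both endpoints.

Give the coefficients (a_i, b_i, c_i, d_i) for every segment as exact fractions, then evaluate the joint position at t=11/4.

Δ: Δ0=5/2, Δ1=-7, Δ2=1
row 1: diag=6, rhs=-57; c'=1/6, d'=-19/2
row 2: denom=4−1·1/6=23/6; d'=(48−1·-19/2)/(23/6)=15
back: M2=15
back: M1=-19/2−1/6·15=-12
M: M0=0, M1=-12, M2=15, M3=0
seg 0: a=-1, c=M0/2=0, d=(M1−M0)/(6·2)=-1, b=Δ0−h0·(2M0+M1)/6=13/2
seg 1: a=4, c=M1/2=-6, d=(M2−M1)/(6·1)=9/2, b=Δ1−h1·(2M1+M2)/6=-11/2
seg 2: a=-3, c=M2/2=15/2, d=(M3−M2)/(6·1)=-5/2, b=Δ2−h2·(2M2+M3)/6=-4
t_q=11/4 → seg 1, τ=3/4; S=4+-11/2·τ+-6·τ²+9/2·τ³=-205/128

  seg 0: a=-1 b=13/2 c=0 d=-1
  seg 1: a=4 b=-11/2 c=-6 d=9/2
  seg 2: a=-3 b=-4 c=15/2 d=-5/2
S(11/4) = -205/128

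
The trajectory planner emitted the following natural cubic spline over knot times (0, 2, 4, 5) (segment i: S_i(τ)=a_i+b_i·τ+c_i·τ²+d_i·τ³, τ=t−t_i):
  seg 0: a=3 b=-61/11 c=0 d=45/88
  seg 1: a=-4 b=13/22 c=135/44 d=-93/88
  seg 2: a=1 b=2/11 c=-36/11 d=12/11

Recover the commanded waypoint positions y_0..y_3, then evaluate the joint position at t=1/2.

y_0=3 y_1=-4 y_2=1 y_3=-1
S(1/2) = 205/704

y_0 = S_0(0) = a_0 = 3
y_1 = S_1(0) = a_1 = -4
y_2 = S_2(0) = a_2 = 1
y_3 = S_2(1) = -1
t_q=1/2 is in segment 0 (τ=1/2); S_0(τ)=205/704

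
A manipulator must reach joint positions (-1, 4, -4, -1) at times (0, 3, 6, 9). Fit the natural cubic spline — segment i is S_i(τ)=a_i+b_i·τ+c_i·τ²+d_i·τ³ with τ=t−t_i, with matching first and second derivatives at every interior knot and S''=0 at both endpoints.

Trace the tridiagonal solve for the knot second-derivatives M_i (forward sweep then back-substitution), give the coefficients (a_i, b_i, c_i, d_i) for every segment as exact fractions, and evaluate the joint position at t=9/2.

  seg 0: a=-1 b=46/15 c=0 d=-7/45
  seg 1: a=4 b=-17/15 c=-7/5 d=8/27
  seg 2: a=-4 b=-23/15 c=19/15 d=-19/135
S(9/2) = 3/20

Δ: Δ0=5/3, Δ1=-8/3, Δ2=1
row 1: diag=12, rhs=-26; c'=1/4, d'=-13/6
row 2: denom=12−3·1/4=45/4; d'=(22−3·-13/6)/(45/4)=38/15
back: M2=38/15
back: M1=-13/6−1/4·38/15=-14/5
M: M0=0, M1=-14/5, M2=38/15, M3=0
seg 0: a=-1, c=M0/2=0, d=(M1−M0)/(6·3)=-7/45, b=Δ0−h0·(2M0+M1)/6=46/15
seg 1: a=4, c=M1/2=-7/5, d=(M2−M1)/(6·3)=8/27, b=Δ1−h1·(2M1+M2)/6=-17/15
seg 2: a=-4, c=M2/2=19/15, d=(M3−M2)/(6·3)=-19/135, b=Δ2−h2·(2M2+M3)/6=-23/15
t_q=9/2 → seg 1, τ=3/2; S=4+-17/15·τ+-7/5·τ²+8/27·τ³=3/20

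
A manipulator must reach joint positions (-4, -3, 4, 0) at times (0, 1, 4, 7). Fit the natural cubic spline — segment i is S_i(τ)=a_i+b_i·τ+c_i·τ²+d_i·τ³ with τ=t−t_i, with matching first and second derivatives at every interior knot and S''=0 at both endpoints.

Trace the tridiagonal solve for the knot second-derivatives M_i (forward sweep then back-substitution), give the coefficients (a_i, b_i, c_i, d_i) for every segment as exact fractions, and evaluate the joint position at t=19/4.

Δ: Δ0=1, Δ1=7/3, Δ2=-4/3
row 1: diag=8, rhs=8; c'=3/8, d'=1
row 2: denom=12−3·3/8=87/8; d'=(-22−3·1)/(87/8)=-200/87
back: M2=-200/87
back: M1=1−3/8·-200/87=54/29
M: M0=0, M1=54/29, M2=-200/87, M3=0
seg 0: a=-4, c=M0/2=0, d=(M1−M0)/(6·1)=9/29, b=Δ0−h0·(2M0+M1)/6=20/29
seg 1: a=-3, c=M1/2=27/29, d=(M2−M1)/(6·3)=-181/783, b=Δ1−h1·(2M1+M2)/6=47/29
seg 2: a=4, c=M2/2=-100/87, d=(M3−M2)/(6·3)=100/783, b=Δ2−h2·(2M2+M3)/6=28/29
t_q=19/4 → seg 2, τ=3/4; S=4+28/29·τ+-100/87·τ²+100/783·τ³=1917/464

  seg 0: a=-4 b=20/29 c=0 d=9/29
  seg 1: a=-3 b=47/29 c=27/29 d=-181/783
  seg 2: a=4 b=28/29 c=-100/87 d=100/783
S(19/4) = 1917/464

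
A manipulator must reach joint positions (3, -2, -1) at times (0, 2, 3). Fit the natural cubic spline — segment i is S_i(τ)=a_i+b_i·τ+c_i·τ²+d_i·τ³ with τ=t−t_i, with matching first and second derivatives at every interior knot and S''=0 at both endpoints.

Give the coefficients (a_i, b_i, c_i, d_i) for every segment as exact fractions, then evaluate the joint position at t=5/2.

Δ: Δ0=-5/2, Δ1=1
row 1: diag=6, rhs=21; c'=1/6, d'=7/2
back: M1=7/2
M: M0=0, M1=7/2, M2=0
seg 0: a=3, c=M0/2=0, d=(M1−M0)/(6·2)=7/24, b=Δ0−h0·(2M0+M1)/6=-11/3
seg 1: a=-2, c=M1/2=7/4, d=(M2−M1)/(6·1)=-7/12, b=Δ1−h1·(2M1+M2)/6=-1/6
t_q=5/2 → seg 1, τ=1/2; S=-2+-1/6·τ+7/4·τ²+-7/12·τ³=-55/32

  seg 0: a=3 b=-11/3 c=0 d=7/24
  seg 1: a=-2 b=-1/6 c=7/4 d=-7/12
S(5/2) = -55/32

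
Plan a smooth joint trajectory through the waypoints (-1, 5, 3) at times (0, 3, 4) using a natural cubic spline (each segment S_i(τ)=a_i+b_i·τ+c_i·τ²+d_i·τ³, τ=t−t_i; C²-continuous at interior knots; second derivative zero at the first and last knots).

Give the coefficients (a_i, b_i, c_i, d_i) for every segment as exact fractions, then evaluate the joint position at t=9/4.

  seg 0: a=-1 b=7/2 c=0 d=-1/6
  seg 1: a=5 b=-1 c=-3/2 d=1/2
S(9/4) = 637/128

Δ: Δ0=2, Δ1=-2
row 1: diag=8, rhs=-24; c'=1/8, d'=-3
back: M1=-3
M: M0=0, M1=-3, M2=0
seg 0: a=-1, c=M0/2=0, d=(M1−M0)/(6·3)=-1/6, b=Δ0−h0·(2M0+M1)/6=7/2
seg 1: a=5, c=M1/2=-3/2, d=(M2−M1)/(6·1)=1/2, b=Δ1−h1·(2M1+M2)/6=-1
t_q=9/4 → seg 0, τ=9/4; S=-1+7/2·τ+0·τ²+-1/6·τ³=637/128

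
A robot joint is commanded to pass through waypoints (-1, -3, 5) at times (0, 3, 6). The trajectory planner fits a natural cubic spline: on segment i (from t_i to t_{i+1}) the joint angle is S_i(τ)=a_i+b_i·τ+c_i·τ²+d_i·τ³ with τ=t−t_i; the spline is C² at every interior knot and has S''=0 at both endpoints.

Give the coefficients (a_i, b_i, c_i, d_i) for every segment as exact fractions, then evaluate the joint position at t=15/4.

Δ: Δ0=-2/3, Δ1=8/3
row 1: diag=12, rhs=20; c'=1/4, d'=5/3
back: M1=5/3
M: M0=0, M1=5/3, M2=0
seg 0: a=-1, c=M0/2=0, d=(M1−M0)/(6·3)=5/54, b=Δ0−h0·(2M0+M1)/6=-3/2
seg 1: a=-3, c=M1/2=5/6, d=(M2−M1)/(6·3)=-5/54, b=Δ1−h1·(2M1+M2)/6=1
t_q=15/4 → seg 1, τ=3/4; S=-3+1·τ+5/6·τ²+-5/54·τ³=-233/128

  seg 0: a=-1 b=-3/2 c=0 d=5/54
  seg 1: a=-3 b=1 c=5/6 d=-5/54
S(15/4) = -233/128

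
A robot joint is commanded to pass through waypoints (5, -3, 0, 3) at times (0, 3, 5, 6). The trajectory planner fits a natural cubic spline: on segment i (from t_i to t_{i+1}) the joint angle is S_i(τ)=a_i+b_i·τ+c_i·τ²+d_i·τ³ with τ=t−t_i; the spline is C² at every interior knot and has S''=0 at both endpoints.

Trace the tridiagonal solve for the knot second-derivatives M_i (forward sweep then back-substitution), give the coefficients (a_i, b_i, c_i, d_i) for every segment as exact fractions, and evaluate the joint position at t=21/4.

  seg 0: a=5 b=-323/84 c=0 d=11/84
  seg 1: a=-3 b=-13/42 c=33/28 d=-23/168
  seg 2: a=0 b=58/21 c=5/14 d=-5/42
S(21/4) = 91/128

Δ: Δ0=-8/3, Δ1=3/2, Δ2=3
row 1: diag=10, rhs=25; c'=1/5, d'=5/2
row 2: denom=6−2·1/5=28/5; d'=(9−2·5/2)/(28/5)=5/7
back: M2=5/7
back: M1=5/2−1/5·5/7=33/14
M: M0=0, M1=33/14, M2=5/7, M3=0
seg 0: a=5, c=M0/2=0, d=(M1−M0)/(6·3)=11/84, b=Δ0−h0·(2M0+M1)/6=-323/84
seg 1: a=-3, c=M1/2=33/28, d=(M2−M1)/(6·2)=-23/168, b=Δ1−h1·(2M1+M2)/6=-13/42
seg 2: a=0, c=M2/2=5/14, d=(M3−M2)/(6·1)=-5/42, b=Δ2−h2·(2M2+M3)/6=58/21
t_q=21/4 → seg 2, τ=1/4; S=0+58/21·τ+5/14·τ²+-5/42·τ³=91/128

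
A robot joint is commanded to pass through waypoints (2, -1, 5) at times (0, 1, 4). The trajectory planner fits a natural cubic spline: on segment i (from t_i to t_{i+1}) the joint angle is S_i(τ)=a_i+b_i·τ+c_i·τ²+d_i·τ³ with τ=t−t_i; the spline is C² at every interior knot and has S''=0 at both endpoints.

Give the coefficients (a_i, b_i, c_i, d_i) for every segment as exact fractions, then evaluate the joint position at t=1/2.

  seg 0: a=2 b=-29/8 c=0 d=5/8
  seg 1: a=-1 b=-7/4 c=15/8 d=-5/24
S(1/2) = 17/64

Δ: Δ0=-3, Δ1=2
row 1: diag=8, rhs=30; c'=3/8, d'=15/4
back: M1=15/4
M: M0=0, M1=15/4, M2=0
seg 0: a=2, c=M0/2=0, d=(M1−M0)/(6·1)=5/8, b=Δ0−h0·(2M0+M1)/6=-29/8
seg 1: a=-1, c=M1/2=15/8, d=(M2−M1)/(6·3)=-5/24, b=Δ1−h1·(2M1+M2)/6=-7/4
t_q=1/2 → seg 0, τ=1/2; S=2+-29/8·τ+0·τ²+5/8·τ³=17/64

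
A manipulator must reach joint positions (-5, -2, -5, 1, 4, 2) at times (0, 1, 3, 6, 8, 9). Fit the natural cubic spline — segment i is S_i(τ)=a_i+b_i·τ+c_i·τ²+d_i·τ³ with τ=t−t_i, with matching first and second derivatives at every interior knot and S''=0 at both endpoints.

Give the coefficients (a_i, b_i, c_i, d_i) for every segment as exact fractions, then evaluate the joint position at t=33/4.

  seg 0: a=-5 b=11081/2812 c=0 d=-2645/2812
  seg 1: a=-2 b=1573/1406 c=-7935/2812 d=4253/5624
  seg 2: a=-5 b=-769/703 c=1206/703 d=-13/57
  seg 3: a=1 b=2138/703 c=-237/703 d=-1219/5624
  seg 4: a=4 b=-1277/1406 c=-4605/2812 d=1535/2812
S(33/4) = 662123/179968

Δ: Δ0=3, Δ1=-3/2, Δ2=2, Δ3=3/2, Δ4=-2
row 1: diag=6, rhs=-27; c'=1/3, d'=-9/2
row 2: denom=10−2·1/3=28/3; d'=(21−2·-9/2)/(28/3)=45/14
row 3: denom=10−3·9/28=253/28; d'=(-3−3·45/14)/(253/28)=-354/253
row 4: denom=6−2·56/253=1406/253; d'=(-21−2·-354/253)/(1406/253)=-4605/1406
back: M4=-4605/1406
back: M3=-354/253−56/253·-4605/1406=-474/703
back: M2=45/14−9/28·-474/703=2412/703
back: M1=-9/2−1/3·2412/703=-7935/1406
M: M0=0, M1=-7935/1406, M2=2412/703, M3=-474/703, M4=-4605/1406, M5=0
seg 0: a=-5, c=M0/2=0, d=(M1−M0)/(6·1)=-2645/2812, b=Δ0−h0·(2M0+M1)/6=11081/2812
seg 1: a=-2, c=M1/2=-7935/2812, d=(M2−M1)/(6·2)=4253/5624, b=Δ1−h1·(2M1+M2)/6=1573/1406
seg 2: a=-5, c=M2/2=1206/703, d=(M3−M2)/(6·3)=-13/57, b=Δ2−h2·(2M2+M3)/6=-769/703
seg 3: a=1, c=M3/2=-237/703, d=(M4−M3)/(6·2)=-1219/5624, b=Δ3−h3·(2M3+M4)/6=2138/703
seg 4: a=4, c=M4/2=-4605/2812, d=(M5−M4)/(6·1)=1535/2812, b=Δ4−h4·(2M4+M5)/6=-1277/1406
t_q=33/4 → seg 4, τ=1/4; S=4+-1277/1406·τ+-4605/2812·τ²+1535/2812·τ³=662123/179968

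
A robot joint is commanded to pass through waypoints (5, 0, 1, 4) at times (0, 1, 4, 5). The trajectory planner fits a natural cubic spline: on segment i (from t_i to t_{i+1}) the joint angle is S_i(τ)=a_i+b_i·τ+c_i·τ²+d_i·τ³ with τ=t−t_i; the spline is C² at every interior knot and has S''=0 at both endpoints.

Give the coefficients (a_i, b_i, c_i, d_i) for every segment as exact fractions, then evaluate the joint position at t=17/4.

  seg 0: a=5 b=-929/165 c=0 d=104/165
  seg 1: a=0 b=-617/165 c=104/55 d=-8/45
  seg 2: a=1 b=463/165 c=16/55 d=-16/165
S(17/4) = 189/110

Δ: Δ0=-5, Δ1=1/3, Δ2=3
row 1: diag=8, rhs=32; c'=3/8, d'=4
row 2: denom=8−3·3/8=55/8; d'=(16−3·4)/(55/8)=32/55
back: M2=32/55
back: M1=4−3/8·32/55=208/55
M: M0=0, M1=208/55, M2=32/55, M3=0
seg 0: a=5, c=M0/2=0, d=(M1−M0)/(6·1)=104/165, b=Δ0−h0·(2M0+M1)/6=-929/165
seg 1: a=0, c=M1/2=104/55, d=(M2−M1)/(6·3)=-8/45, b=Δ1−h1·(2M1+M2)/6=-617/165
seg 2: a=1, c=M2/2=16/55, d=(M3−M2)/(6·1)=-16/165, b=Δ2−h2·(2M2+M3)/6=463/165
t_q=17/4 → seg 2, τ=1/4; S=1+463/165·τ+16/55·τ²+-16/165·τ³=189/110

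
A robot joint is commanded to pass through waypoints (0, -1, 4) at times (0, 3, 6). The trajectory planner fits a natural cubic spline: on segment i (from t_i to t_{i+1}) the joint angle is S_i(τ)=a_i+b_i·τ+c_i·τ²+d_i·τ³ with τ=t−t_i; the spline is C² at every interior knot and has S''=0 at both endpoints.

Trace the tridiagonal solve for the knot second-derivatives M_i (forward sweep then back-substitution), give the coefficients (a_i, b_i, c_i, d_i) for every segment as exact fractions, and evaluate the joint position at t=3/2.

Δ: Δ0=-1/3, Δ1=5/3
row 1: diag=12, rhs=12; c'=1/4, d'=1
back: M1=1
M: M0=0, M1=1, M2=0
seg 0: a=0, c=M0/2=0, d=(M1−M0)/(6·3)=1/18, b=Δ0−h0·(2M0+M1)/6=-5/6
seg 1: a=-1, c=M1/2=1/2, d=(M2−M1)/(6·3)=-1/18, b=Δ1−h1·(2M1+M2)/6=2/3
t_q=3/2 → seg 0, τ=3/2; S=0+-5/6·τ+0·τ²+1/18·τ³=-17/16

  seg 0: a=0 b=-5/6 c=0 d=1/18
  seg 1: a=-1 b=2/3 c=1/2 d=-1/18
S(3/2) = -17/16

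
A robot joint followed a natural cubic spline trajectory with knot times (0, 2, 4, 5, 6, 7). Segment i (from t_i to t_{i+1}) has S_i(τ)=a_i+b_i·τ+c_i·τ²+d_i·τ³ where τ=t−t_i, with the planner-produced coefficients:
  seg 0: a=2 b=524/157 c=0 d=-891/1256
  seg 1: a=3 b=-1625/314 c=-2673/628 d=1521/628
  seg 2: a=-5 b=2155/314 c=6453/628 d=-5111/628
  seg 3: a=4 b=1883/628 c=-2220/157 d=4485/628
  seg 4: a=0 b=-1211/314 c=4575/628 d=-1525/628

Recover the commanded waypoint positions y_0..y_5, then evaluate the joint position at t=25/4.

y_0=2 y_1=3 y_2=-5 y_3=4 y_4=0 y_5=1
S(25/4) = -21977/40192

y_0 = S_0(0) = a_0 = 2
y_1 = S_1(0) = a_1 = 3
y_2 = S_2(0) = a_2 = -5
y_3 = S_3(0) = a_3 = 4
y_4 = S_4(0) = a_4 = 0
y_5 = S_4(1) = 1
t_q=25/4 is in segment 4 (τ=1/4); S_4(τ)=-21977/40192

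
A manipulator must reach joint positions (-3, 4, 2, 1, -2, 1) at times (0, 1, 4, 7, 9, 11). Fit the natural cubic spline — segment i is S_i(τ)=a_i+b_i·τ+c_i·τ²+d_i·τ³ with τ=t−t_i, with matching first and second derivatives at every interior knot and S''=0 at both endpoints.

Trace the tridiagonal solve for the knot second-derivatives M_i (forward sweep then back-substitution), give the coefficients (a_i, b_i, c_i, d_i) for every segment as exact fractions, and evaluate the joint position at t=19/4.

Δ: Δ0=7, Δ1=-2/3, Δ2=-1/3, Δ3=-3/2, Δ4=3/2
row 1: diag=8, rhs=-46; c'=3/8, d'=-23/4
row 2: denom=12−3·3/8=87/8; d'=(2−3·-23/4)/(87/8)=154/87
row 3: denom=10−3·8/29=266/29; d'=(-7−3·154/87)/(266/29)=-51/38
row 4: denom=8−2·29/133=1006/133; d'=(18−2·-51/38)/(1006/133)=2751/1006
back: M4=2751/1006
back: M3=-51/38−29/133·2751/1006=-975/503
back: M2=154/87−8/29·-975/503=3478/1509
back: M1=-23/4−3/8·3478/1509=-3327/503
M: M0=0, M1=-3327/503, M2=3478/1509, M3=-975/503, M4=2751/1006, M5=0
seg 0: a=-3, c=M0/2=0, d=(M1−M0)/(6·1)=-1109/1006, b=Δ0−h0·(2M0+M1)/6=8151/1006
seg 1: a=4, c=M1/2=-3327/1006, d=(M2−M1)/(6·3)=13459/27162, b=Δ1−h1·(2M1+M2)/6=2412/503
seg 2: a=2, c=M2/2=1739/1509, d=(M3−M2)/(6·3)=-6403/27162, b=Δ2−h2·(2M2+M3)/6=-1679/1006
seg 3: a=1, c=M3/2=-975/1006, d=(M4−M3)/(6·2)=1567/4024, b=Δ3−h3·(2M3+M4)/6=-563/503
seg 4: a=-2, c=M4/2=2751/2012, d=(M5−M4)/(6·2)=-917/4024, b=Δ4−h4·(2M4+M5)/6=-325/1006
t_q=19/4 → seg 2, τ=3/4; S=2+-1679/1006·τ+1739/1509·τ²+-6403/27162·τ³=83509/64384

  seg 0: a=-3 b=8151/1006 c=0 d=-1109/1006
  seg 1: a=4 b=2412/503 c=-3327/1006 d=13459/27162
  seg 2: a=2 b=-1679/1006 c=1739/1509 d=-6403/27162
  seg 3: a=1 b=-563/503 c=-975/1006 d=1567/4024
  seg 4: a=-2 b=-325/1006 c=2751/2012 d=-917/4024
S(19/4) = 83509/64384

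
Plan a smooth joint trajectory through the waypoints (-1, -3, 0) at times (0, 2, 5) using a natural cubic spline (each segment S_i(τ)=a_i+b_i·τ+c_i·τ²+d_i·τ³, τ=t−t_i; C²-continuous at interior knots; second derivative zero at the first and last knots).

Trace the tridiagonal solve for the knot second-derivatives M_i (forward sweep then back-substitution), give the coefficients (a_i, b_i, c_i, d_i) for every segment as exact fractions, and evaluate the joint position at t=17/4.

  seg 0: a=-1 b=-7/5 c=0 d=1/10
  seg 1: a=-3 b=-1/5 c=3/5 d=-1/15
S(17/4) = -75/64

Δ: Δ0=-1, Δ1=1
row 1: diag=10, rhs=12; c'=3/10, d'=6/5
back: M1=6/5
M: M0=0, M1=6/5, M2=0
seg 0: a=-1, c=M0/2=0, d=(M1−M0)/(6·2)=1/10, b=Δ0−h0·(2M0+M1)/6=-7/5
seg 1: a=-3, c=M1/2=3/5, d=(M2−M1)/(6·3)=-1/15, b=Δ1−h1·(2M1+M2)/6=-1/5
t_q=17/4 → seg 1, τ=9/4; S=-3+-1/5·τ+3/5·τ²+-1/15·τ³=-75/64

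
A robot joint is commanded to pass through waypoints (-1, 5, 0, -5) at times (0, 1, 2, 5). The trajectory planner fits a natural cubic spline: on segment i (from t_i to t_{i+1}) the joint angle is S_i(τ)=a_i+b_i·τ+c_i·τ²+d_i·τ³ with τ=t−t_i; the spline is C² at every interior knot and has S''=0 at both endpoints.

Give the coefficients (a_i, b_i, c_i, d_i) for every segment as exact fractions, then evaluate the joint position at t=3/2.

Δ: Δ0=6, Δ1=-5, Δ2=-5/3
row 1: diag=4, rhs=-66; c'=1/4, d'=-33/2
row 2: denom=8−1·1/4=31/4; d'=(20−1·-33/2)/(31/4)=146/31
back: M2=146/31
back: M1=-33/2−1/4·146/31=-548/31
M: M0=0, M1=-548/31, M2=146/31, M3=0
seg 0: a=-1, c=M0/2=0, d=(M1−M0)/(6·1)=-274/93, b=Δ0−h0·(2M0+M1)/6=832/93
seg 1: a=5, c=M1/2=-274/31, d=(M2−M1)/(6·1)=347/93, b=Δ1−h1·(2M1+M2)/6=10/93
seg 2: a=0, c=M2/2=73/31, d=(M3−M2)/(6·3)=-73/279, b=Δ2−h2·(2M2+M3)/6=-593/93
t_q=3/2 → seg 1, τ=1/2; S=5+10/93·τ+-274/31·τ²+347/93·τ³=821/248

  seg 0: a=-1 b=832/93 c=0 d=-274/93
  seg 1: a=5 b=10/93 c=-274/31 d=347/93
  seg 2: a=0 b=-593/93 c=73/31 d=-73/279
S(3/2) = 821/248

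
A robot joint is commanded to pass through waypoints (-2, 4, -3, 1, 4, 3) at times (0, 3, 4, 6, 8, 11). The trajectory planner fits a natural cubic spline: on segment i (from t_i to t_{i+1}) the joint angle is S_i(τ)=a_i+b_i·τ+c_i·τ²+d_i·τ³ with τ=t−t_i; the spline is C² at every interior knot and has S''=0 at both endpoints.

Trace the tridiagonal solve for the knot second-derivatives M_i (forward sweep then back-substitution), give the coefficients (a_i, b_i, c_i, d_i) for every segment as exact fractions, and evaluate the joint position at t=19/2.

  seg 0: a=-2 b=4949/813 c=0 d=-3323/7317
  seg 1: a=4 b=-5020/813 c=-3323/813 d=884/271
  seg 2: a=-3 b=-3710/813 c=4633/813 d=-655/542
  seg 3: a=1 b=3032/813 c=-1262/813 d=1423/6504
  seg 4: a=4 b=79/542 c=-779/3252 d=779/29268
S(19/2) = 32689/8672

Δ: Δ0=2, Δ1=-7, Δ2=2, Δ3=3/2, Δ4=-1/3
row 1: diag=8, rhs=-54; c'=1/8, d'=-27/4
row 2: denom=6−1·1/8=47/8; d'=(54−1·-27/4)/(47/8)=486/47
row 3: denom=8−2·16/47=344/47; d'=(-3−2·486/47)/(344/47)=-1113/344
row 4: denom=10−2·47/172=813/86; d'=(-11−2·-1113/344)/(813/86)=-779/1626
back: M4=-779/1626
back: M3=-1113/344−47/172·-779/1626=-2524/813
back: M2=486/47−16/47·-2524/813=9266/813
back: M1=-27/4−1/8·9266/813=-6646/813
M: M0=0, M1=-6646/813, M2=9266/813, M3=-2524/813, M4=-779/1626, M5=0
seg 0: a=-2, c=M0/2=0, d=(M1−M0)/(6·3)=-3323/7317, b=Δ0−h0·(2M0+M1)/6=4949/813
seg 1: a=4, c=M1/2=-3323/813, d=(M2−M1)/(6·1)=884/271, b=Δ1−h1·(2M1+M2)/6=-5020/813
seg 2: a=-3, c=M2/2=4633/813, d=(M3−M2)/(6·2)=-655/542, b=Δ2−h2·(2M2+M3)/6=-3710/813
seg 3: a=1, c=M3/2=-1262/813, d=(M4−M3)/(6·2)=1423/6504, b=Δ3−h3·(2M3+M4)/6=3032/813
seg 4: a=4, c=M4/2=-779/3252, d=(M5−M4)/(6·3)=779/29268, b=Δ4−h4·(2M4+M5)/6=79/542
t_q=19/2 → seg 4, τ=3/2; S=4+79/542·τ+-779/3252·τ²+779/29268·τ³=32689/8672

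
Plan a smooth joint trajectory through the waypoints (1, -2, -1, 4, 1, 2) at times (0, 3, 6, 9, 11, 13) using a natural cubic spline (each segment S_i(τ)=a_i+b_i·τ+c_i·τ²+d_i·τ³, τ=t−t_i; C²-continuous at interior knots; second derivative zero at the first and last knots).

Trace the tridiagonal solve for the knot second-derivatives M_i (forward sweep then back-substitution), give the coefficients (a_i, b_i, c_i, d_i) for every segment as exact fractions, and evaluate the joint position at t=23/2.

Δ: Δ0=-1, Δ1=1/3, Δ2=5/3, Δ3=-3/2, Δ4=1/2
row 1: diag=12, rhs=8; c'=1/4, d'=2/3
row 2: denom=12−3·1/4=45/4; d'=(8−3·2/3)/(45/4)=8/15
row 3: denom=10−3·4/15=46/5; d'=(-19−3·8/15)/(46/5)=-103/46
row 4: denom=8−2·5/23=174/23; d'=(12−2·-103/46)/(174/23)=379/174
back: M4=379/174
back: M3=-103/46−5/23·379/174=-236/87
back: M2=8/15−4/15·-236/87=328/261
back: M1=2/3−1/4·328/261=92/261
M: M0=0, M1=92/261, M2=328/261, M3=-236/87, M4=379/174, M5=0
seg 0: a=1, c=M0/2=0, d=(M1−M0)/(6·3)=46/2349, b=Δ0−h0·(2M0+M1)/6=-307/261
seg 1: a=-2, c=M1/2=46/261, d=(M2−M1)/(6·3)=118/2349, b=Δ1−h1·(2M1+M2)/6=-169/261
seg 2: a=-1, c=M2/2=164/261, d=(M3−M2)/(6·3)=-518/2349, b=Δ2−h2·(2M2+M3)/6=461/261
seg 3: a=4, c=M3/2=-118/87, d=(M4−M3)/(6·2)=851/2088, b=Δ3−h3·(2M3+M4)/6=-109/261
seg 4: a=1, c=M4/2=379/348, d=(M5−M4)/(6·2)=-379/2088, b=Δ4−h4·(2M4+M5)/6=-497/522
t_q=23/2 → seg 4, τ=1/2; S=1+-497/522·τ+379/348·τ²+-379/2088·τ³=4307/5568

  seg 0: a=1 b=-307/261 c=0 d=46/2349
  seg 1: a=-2 b=-169/261 c=46/261 d=118/2349
  seg 2: a=-1 b=461/261 c=164/261 d=-518/2349
  seg 3: a=4 b=-109/261 c=-118/87 d=851/2088
  seg 4: a=1 b=-497/522 c=379/348 d=-379/2088
S(23/2) = 4307/5568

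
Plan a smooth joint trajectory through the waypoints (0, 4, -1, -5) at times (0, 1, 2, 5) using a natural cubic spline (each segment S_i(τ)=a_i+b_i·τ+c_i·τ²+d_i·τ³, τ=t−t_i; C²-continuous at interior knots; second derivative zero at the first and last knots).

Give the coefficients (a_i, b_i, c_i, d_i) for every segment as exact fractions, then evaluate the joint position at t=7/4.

Δ: Δ0=4, Δ1=-5, Δ2=-4/3
row 1: diag=4, rhs=-54; c'=1/4, d'=-27/2
row 2: denom=8−1·1/4=31/4; d'=(22−1·-27/2)/(31/4)=142/31
back: M2=142/31
back: M1=-27/2−1/4·142/31=-454/31
M: M0=0, M1=-454/31, M2=142/31, M3=0
seg 0: a=0, c=M0/2=0, d=(M1−M0)/(6·1)=-227/93, b=Δ0−h0·(2M0+M1)/6=599/93
seg 1: a=4, c=M1/2=-227/31, d=(M2−M1)/(6·1)=298/93, b=Δ1−h1·(2M1+M2)/6=-82/93
seg 2: a=-1, c=M2/2=71/31, d=(M3−M2)/(6·3)=-71/279, b=Δ2−h2·(2M2+M3)/6=-550/93
t_q=7/4 → seg 1, τ=3/4; S=4+-82/93·τ+-227/31·τ²+298/93·τ³=567/992

  seg 0: a=0 b=599/93 c=0 d=-227/93
  seg 1: a=4 b=-82/93 c=-227/31 d=298/93
  seg 2: a=-1 b=-550/93 c=71/31 d=-71/279
S(7/4) = 567/992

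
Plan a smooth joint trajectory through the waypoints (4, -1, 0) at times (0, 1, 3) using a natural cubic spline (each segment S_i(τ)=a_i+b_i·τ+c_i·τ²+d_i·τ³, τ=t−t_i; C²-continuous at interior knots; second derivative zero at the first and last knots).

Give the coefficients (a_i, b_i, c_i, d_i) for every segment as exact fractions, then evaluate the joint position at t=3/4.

Δ: Δ0=-5, Δ1=1/2
row 1: diag=6, rhs=33; c'=1/3, d'=11/2
back: M1=11/2
M: M0=0, M1=11/2, M2=0
seg 0: a=4, c=M0/2=0, d=(M1−M0)/(6·1)=11/12, b=Δ0−h0·(2M0+M1)/6=-71/12
seg 1: a=-1, c=M1/2=11/4, d=(M2−M1)/(6·2)=-11/24, b=Δ1−h1·(2M1+M2)/6=-19/6
t_q=3/4 → seg 0, τ=3/4; S=4+-71/12·τ+0·τ²+11/12·τ³=-13/256

  seg 0: a=4 b=-71/12 c=0 d=11/12
  seg 1: a=-1 b=-19/6 c=11/4 d=-11/24
S(3/4) = -13/256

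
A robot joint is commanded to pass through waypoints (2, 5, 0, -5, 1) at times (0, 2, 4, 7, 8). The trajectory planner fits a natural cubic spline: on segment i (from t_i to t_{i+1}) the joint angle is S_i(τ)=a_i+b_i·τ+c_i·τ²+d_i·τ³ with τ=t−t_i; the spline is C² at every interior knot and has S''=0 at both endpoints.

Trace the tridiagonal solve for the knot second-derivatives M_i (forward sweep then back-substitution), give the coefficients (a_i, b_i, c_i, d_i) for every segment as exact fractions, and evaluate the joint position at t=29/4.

Δ: Δ0=3/2, Δ1=-5/2, Δ2=-5/3, Δ3=6
row 1: diag=8, rhs=-24; c'=1/4, d'=-3
row 2: denom=10−2·1/4=19/2; d'=(5−2·-3)/(19/2)=22/19
row 3: denom=8−3·6/19=134/19; d'=(46−3·22/19)/(134/19)=404/67
back: M3=404/67
back: M2=22/19−6/19·404/67=-50/67
back: M1=-3−1/4·-50/67=-377/134
M: M0=0, M1=-377/134, M2=-50/67, M3=404/67, M4=0
seg 0: a=2, c=M0/2=0, d=(M1−M0)/(6·2)=-377/1608, b=Δ0−h0·(2M0+M1)/6=490/201
seg 1: a=5, c=M1/2=-377/268, d=(M2−M1)/(6·2)=277/1608, b=Δ1−h1·(2M1+M2)/6=-151/402
seg 2: a=0, c=M2/2=-25/67, d=(M3−M2)/(6·3)=227/603, b=Δ2−h2·(2M2+M3)/6=-791/201
seg 3: a=-5, c=M3/2=202/67, d=(M4−M3)/(6·1)=-202/201, b=Δ3−h3·(2M3+M4)/6=802/201
t_q=29/4 → seg 3, τ=1/4; S=-5+802/201·τ+202/67·τ²+-202/201·τ³=-8211/2144

  seg 0: a=2 b=490/201 c=0 d=-377/1608
  seg 1: a=5 b=-151/402 c=-377/268 d=277/1608
  seg 2: a=0 b=-791/201 c=-25/67 d=227/603
  seg 3: a=-5 b=802/201 c=202/67 d=-202/201
S(29/4) = -8211/2144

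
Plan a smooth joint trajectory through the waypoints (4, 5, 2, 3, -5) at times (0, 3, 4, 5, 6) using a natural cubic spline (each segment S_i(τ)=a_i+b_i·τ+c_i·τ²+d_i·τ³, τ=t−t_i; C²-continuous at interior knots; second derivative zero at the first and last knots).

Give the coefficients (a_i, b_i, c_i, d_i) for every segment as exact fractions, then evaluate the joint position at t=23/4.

Δ: Δ0=1/3, Δ1=-3, Δ2=1, Δ3=-8
row 1: diag=8, rhs=-20; c'=1/8, d'=-5/2
row 2: denom=4−1·1/8=31/8; d'=(24−1·-5/2)/(31/8)=212/31
row 3: denom=4−1·8/31=116/31; d'=(-54−1·212/31)/(116/31)=-943/58
back: M3=-943/58
back: M2=212/31−8/31·-943/58=320/29
back: M1=-5/2−1/8·320/29=-225/58
M: M0=0, M1=-225/58, M2=320/29, M3=-943/58, M4=0
seg 0: a=4, c=M0/2=0, d=(M1−M0)/(6·3)=-25/116, b=Δ0−h0·(2M0+M1)/6=791/348
seg 1: a=5, c=M1/2=-225/116, d=(M2−M1)/(6·1)=865/348, b=Δ1−h1·(2M1+M2)/6=-617/174
seg 2: a=2, c=M2/2=160/29, d=(M3−M2)/(6·1)=-1583/348, b=Δ2−h2·(2M2+M3)/6=11/348
seg 3: a=3, c=M3/2=-943/116, d=(M4−M3)/(6·1)=943/348, b=Δ3−h3·(2M3+M4)/6=-449/174
t_q=23/4 → seg 3, τ=3/4; S=3+-449/174·τ+-943/116·τ²+943/348·τ³=-17557/7424

  seg 0: a=4 b=791/348 c=0 d=-25/116
  seg 1: a=5 b=-617/174 c=-225/116 d=865/348
  seg 2: a=2 b=11/348 c=160/29 d=-1583/348
  seg 3: a=3 b=-449/174 c=-943/116 d=943/348
S(23/4) = -17557/7424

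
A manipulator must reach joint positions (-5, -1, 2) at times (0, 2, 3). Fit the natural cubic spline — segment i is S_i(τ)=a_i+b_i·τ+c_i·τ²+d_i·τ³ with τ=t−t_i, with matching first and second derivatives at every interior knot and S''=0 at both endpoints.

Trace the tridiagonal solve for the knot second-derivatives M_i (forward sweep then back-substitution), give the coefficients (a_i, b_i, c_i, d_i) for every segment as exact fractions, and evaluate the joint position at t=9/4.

  seg 0: a=-5 b=5/3 c=0 d=1/12
  seg 1: a=-1 b=8/3 c=1/2 d=-1/6
S(9/4) = -39/128

Δ: Δ0=2, Δ1=3
row 1: diag=6, rhs=6; c'=1/6, d'=1
back: M1=1
M: M0=0, M1=1, M2=0
seg 0: a=-5, c=M0/2=0, d=(M1−M0)/(6·2)=1/12, b=Δ0−h0·(2M0+M1)/6=5/3
seg 1: a=-1, c=M1/2=1/2, d=(M2−M1)/(6·1)=-1/6, b=Δ1−h1·(2M1+M2)/6=8/3
t_q=9/4 → seg 1, τ=1/4; S=-1+8/3·τ+1/2·τ²+-1/6·τ³=-39/128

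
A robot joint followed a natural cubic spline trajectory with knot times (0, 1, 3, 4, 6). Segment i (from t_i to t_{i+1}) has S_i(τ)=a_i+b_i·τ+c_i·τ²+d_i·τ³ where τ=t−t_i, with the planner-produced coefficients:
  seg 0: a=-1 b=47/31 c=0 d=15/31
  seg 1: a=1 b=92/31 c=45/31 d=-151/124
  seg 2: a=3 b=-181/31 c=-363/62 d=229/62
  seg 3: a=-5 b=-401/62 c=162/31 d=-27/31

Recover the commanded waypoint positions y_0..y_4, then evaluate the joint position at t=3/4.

y_0 = S_0(0) = a_0 = -1
y_1 = S_1(0) = a_1 = 1
y_2 = S_2(0) = a_2 = 3
y_3 = S_3(0) = a_3 = -5
y_4 = S_3(2) = -4
t_q=3/4 is in segment 0 (τ=3/4); S_0(τ)=677/1984

y_0=-1 y_1=1 y_2=3 y_3=-5 y_4=-4
S(3/4) = 677/1984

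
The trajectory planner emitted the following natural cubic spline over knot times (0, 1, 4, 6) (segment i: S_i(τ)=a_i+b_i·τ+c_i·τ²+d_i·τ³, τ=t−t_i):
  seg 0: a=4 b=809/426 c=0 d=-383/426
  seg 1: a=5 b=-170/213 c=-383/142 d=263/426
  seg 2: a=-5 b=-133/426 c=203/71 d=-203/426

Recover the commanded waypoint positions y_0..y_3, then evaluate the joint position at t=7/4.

y_0=4 y_1=5 y_2=-5 y_3=2
S(7/4) = 28579/9088

y_0 = S_0(0) = a_0 = 4
y_1 = S_1(0) = a_1 = 5
y_2 = S_2(0) = a_2 = -5
y_3 = S_2(2) = 2
t_q=7/4 is in segment 1 (τ=3/4); S_1(τ)=28579/9088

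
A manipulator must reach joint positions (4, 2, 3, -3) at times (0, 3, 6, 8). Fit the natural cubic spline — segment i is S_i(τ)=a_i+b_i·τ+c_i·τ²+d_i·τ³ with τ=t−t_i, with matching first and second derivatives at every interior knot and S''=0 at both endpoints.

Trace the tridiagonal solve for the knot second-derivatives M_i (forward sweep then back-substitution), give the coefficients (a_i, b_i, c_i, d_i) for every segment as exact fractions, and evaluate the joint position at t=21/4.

  seg 0: a=4 b=-134/111 c=0 d=20/333
  seg 1: a=2 b=46/111 c=20/37 d=-7/37
  seg 2: a=3 b=-161/111 c=-43/37 d=43/222
S(21/4) = 8321/2368

Δ: Δ0=-2/3, Δ1=1/3, Δ2=-3
row 1: diag=12, rhs=6; c'=1/4, d'=1/2
row 2: denom=10−3·1/4=37/4; d'=(-20−3·1/2)/(37/4)=-86/37
back: M2=-86/37
back: M1=1/2−1/4·-86/37=40/37
M: M0=0, M1=40/37, M2=-86/37, M3=0
seg 0: a=4, c=M0/2=0, d=(M1−M0)/(6·3)=20/333, b=Δ0−h0·(2M0+M1)/6=-134/111
seg 1: a=2, c=M1/2=20/37, d=(M2−M1)/(6·3)=-7/37, b=Δ1−h1·(2M1+M2)/6=46/111
seg 2: a=3, c=M2/2=-43/37, d=(M3−M2)/(6·2)=43/222, b=Δ2−h2·(2M2+M3)/6=-161/111
t_q=21/4 → seg 1, τ=9/4; S=2+46/111·τ+20/37·τ²+-7/37·τ³=8321/2368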